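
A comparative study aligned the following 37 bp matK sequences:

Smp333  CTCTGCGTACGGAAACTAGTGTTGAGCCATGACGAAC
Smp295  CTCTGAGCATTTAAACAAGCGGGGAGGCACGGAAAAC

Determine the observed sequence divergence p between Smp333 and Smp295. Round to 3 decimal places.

The sequences differ at positions 6 (C/A), 8 (T/C), 10 (C/T), 11 (G/T), 12 (G/T), 17 (T/A), 20 (T/C), 22 (T/G), 23 (T/G), 27 (C/G), 30 (T/C), 32 (A/G), 33 (C/A), 34 (G/A).
There are 14 differences over 37 sites, so p = 14/37 = 0.378.

0.378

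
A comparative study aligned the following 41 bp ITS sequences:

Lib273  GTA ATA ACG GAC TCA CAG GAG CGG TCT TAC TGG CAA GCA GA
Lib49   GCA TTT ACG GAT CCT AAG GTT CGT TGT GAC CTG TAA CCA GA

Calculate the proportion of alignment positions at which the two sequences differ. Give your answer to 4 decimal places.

The sequences differ at positions 2 (T/C), 4 (A/T), 6 (A/T), 12 (C/T), 13 (T/C), 15 (A/T), 16 (C/A), 20 (A/T), 21 (G/T), 24 (G/T), 26 (C/G), 28 (T/G), 31 (T/C), 32 (G/T), 34 (C/T), 37 (G/C).
There are 16 differences over 41 sites, so p = 16/41 = 0.3902.

0.3902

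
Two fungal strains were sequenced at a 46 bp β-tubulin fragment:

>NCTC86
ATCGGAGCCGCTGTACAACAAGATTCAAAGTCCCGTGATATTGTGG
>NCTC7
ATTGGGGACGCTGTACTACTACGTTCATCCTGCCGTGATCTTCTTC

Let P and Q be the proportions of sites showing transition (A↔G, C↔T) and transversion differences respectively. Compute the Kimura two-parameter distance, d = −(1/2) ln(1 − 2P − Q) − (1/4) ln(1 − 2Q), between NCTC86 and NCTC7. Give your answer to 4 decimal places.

Differing sites — 3:C/T (Ti); 6:A/G (Ti); 8:C/A (Tv); 17:A/T (Tv); 20:A/T (Tv); 22:G/C (Tv); 23:A/G (Ti); 28:A/T (Tv); 29:A/C (Tv); 30:G/C (Tv); 32:C/G (Tv); 40:A/C (Tv); 43:G/C (Tv); 45:G/T (Tv); 46:G/C (Tv).
Of the 15 differences, 3 transitions and 12 transversions over 46 sites: P = 3/46 = 0.065217, Q = 12/46 = 0.260870.
d = −0.5·ln(0.608696) − 0.25·ln(0.478260) = −0.5·(-0.496436) − 0.25·(-0.737601) = 0.4326.

0.4326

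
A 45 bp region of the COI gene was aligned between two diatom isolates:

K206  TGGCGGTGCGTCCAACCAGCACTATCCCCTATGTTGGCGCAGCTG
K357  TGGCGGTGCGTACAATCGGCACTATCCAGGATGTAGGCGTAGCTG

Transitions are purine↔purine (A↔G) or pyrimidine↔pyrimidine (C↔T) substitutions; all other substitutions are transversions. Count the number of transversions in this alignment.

Differing sites — 12:C/A (Tv); 16:C/T (Ti); 18:A/G (Ti); 28:C/A (Tv); 29:C/G (Tv); 30:T/G (Tv); 35:T/A (Tv); 40:C/T (Ti).
Of the 8 differences, 3 transitions and 5 transversions, so the answer is 5.

5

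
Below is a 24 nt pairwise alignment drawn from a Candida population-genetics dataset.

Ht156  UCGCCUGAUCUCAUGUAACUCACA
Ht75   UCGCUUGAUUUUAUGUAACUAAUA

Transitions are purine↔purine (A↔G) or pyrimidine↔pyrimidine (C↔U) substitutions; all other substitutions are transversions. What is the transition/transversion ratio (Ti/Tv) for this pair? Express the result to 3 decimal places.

The sequences differ at positions 5 (C/U, transition), 10 (C/U, transition), 12 (C/U, transition), 21 (C/A, transversion), 23 (C/U, transition).
Of the 5 differences, 4 transitions and 1 transversion, so Ti/Tv = 4/1 = 4.000.

4.000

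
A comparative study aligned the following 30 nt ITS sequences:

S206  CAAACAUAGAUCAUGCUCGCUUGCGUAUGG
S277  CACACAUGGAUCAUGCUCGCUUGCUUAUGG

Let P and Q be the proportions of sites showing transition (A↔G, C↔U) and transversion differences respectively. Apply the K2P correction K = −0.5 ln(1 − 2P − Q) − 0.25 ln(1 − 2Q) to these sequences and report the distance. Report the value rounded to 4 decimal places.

0.1073

The sequences differ at positions 3 (A/C, transversion), 8 (A/G, transition), 25 (G/U, transversion).
Of the 3 differences, 1 transition and 2 transversions over 30 sites: P = 1/30 = 0.033333, Q = 2/30 = 0.066667.
d = −0.5·ln(0.866667) − 0.25·ln(0.866666) = −0.5·(-0.143100) − 0.25·(-0.143102) = 0.1073.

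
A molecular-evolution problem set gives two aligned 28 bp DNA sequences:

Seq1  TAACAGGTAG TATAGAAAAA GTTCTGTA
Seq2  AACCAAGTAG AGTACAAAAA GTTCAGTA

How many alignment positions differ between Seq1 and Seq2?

The sequences differ at positions 1 (T/A), 3 (A/C), 6 (G/A), 11 (T/A), 12 (A/G), 15 (G/C), 25 (T/A).
That gives 7 mismatches out of 28 aligned sites, so the Hamming distance is 7.

7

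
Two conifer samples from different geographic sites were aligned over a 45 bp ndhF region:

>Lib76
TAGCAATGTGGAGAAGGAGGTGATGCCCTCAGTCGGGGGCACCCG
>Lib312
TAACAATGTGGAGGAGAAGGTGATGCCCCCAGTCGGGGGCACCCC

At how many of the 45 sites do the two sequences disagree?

5

Differing sites — 3:G/A; 14:A/G; 17:G/A; 29:T/C; 45:G/C.
That gives 5 mismatches out of 45 aligned sites, so the Hamming distance is 5.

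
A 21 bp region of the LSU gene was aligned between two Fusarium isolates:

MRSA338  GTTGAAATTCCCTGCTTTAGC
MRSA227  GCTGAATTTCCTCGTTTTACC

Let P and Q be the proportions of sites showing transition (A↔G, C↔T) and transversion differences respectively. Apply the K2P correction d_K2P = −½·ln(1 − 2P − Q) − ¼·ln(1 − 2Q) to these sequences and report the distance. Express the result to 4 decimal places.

Mismatches occur at site 2 (T/C, transition), site 7 (A/T, transversion), site 12 (C/T, transition), site 13 (T/C, transition), site 15 (C/T, transition), site 20 (G/C, transversion).
Of the 6 differences, 4 transitions and 2 transversions over 21 sites: P = 4/21 = 0.190476, Q = 2/21 = 0.095238.
d = −0.5·ln(0.523810) − 0.25·ln(0.809524) = −0.5·(-0.646626) − 0.25·(-0.211309) = 0.3761.

0.3761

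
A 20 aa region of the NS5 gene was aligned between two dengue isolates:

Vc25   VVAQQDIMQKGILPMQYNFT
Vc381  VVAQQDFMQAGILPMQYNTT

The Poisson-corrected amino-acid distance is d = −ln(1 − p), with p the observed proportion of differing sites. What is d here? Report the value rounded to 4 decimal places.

0.1625

Differing sites — 7:I/F; 10:K/A; 19:F/T.
p = 3/20 = 0.150000.
d = −ln(1 − 0.150000) = −ln(0.850000) = 0.1625.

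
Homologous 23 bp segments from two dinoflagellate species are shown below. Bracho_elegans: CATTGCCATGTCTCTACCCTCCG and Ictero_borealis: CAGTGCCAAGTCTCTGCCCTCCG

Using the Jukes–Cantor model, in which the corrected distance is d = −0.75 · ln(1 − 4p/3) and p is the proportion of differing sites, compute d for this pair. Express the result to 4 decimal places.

0.1433

Mismatches occur at site 3 (T↔G), site 9 (T↔A), site 16 (A↔G).
p = 3/23 = 0.130435.
d = −0.75 · ln(1 − (4/3)·0.130435) = −0.75 · ln(0.826087) = −0.75 · (-0.191055) = 0.1433.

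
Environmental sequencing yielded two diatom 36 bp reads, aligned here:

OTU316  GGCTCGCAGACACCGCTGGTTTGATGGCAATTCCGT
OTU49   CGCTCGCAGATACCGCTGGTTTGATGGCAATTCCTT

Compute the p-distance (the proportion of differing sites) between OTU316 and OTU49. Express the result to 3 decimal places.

The sequences differ at positions 1 (G/C), 11 (C/T), 35 (G/T).
There are 3 differences over 36 sites, so p = 3/36 = 0.083.

0.083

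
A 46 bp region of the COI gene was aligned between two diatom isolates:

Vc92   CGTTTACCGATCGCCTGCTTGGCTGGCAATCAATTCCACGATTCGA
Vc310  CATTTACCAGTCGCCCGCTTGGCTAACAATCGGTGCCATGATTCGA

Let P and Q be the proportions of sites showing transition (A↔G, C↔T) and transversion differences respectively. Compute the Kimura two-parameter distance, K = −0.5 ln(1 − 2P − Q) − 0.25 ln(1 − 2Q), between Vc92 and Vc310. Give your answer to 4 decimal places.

0.2775

Mismatches occur at site 2 (G/A, transition), site 9 (G/A, transition), site 10 (A/G, transition), site 16 (T/C, transition), site 25 (G/A, transition), site 26 (G/A, transition), site 32 (A/G, transition), site 33 (A/G, transition), site 35 (T/G, transversion), site 39 (C/T, transition).
Of the 10 differences, 9 transitions and 1 transversion over 46 sites: P = 9/46 = 0.195652, Q = 1/46 = 0.021739.
d = −0.5·ln(0.586957) − 0.25·ln(0.956522) = −0.5·(-0.532804) − 0.25·(-0.044451) = 0.2775.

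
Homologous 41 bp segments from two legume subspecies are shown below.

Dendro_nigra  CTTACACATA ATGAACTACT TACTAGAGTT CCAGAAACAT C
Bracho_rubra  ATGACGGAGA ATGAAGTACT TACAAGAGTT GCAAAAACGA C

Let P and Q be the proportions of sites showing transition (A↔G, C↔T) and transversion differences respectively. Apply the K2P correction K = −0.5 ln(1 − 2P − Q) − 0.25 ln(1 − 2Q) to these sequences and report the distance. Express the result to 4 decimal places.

0.3325

Mismatches occur at site 1 (C/A, transversion), site 3 (T/G, transversion), site 6 (A/G, transition), site 7 (C/G, transversion), site 9 (T/G, transversion), site 16 (C/G, transversion), site 24 (T/A, transversion), site 31 (C/G, transversion), site 34 (G/A, transition), site 39 (A/G, transition), site 40 (T/A, transversion).
Of the 11 differences, 3 transitions and 8 transversions over 41 sites: P = 3/41 = 0.073171, Q = 8/41 = 0.195122.
d = −0.5·ln(0.658536) − 0.25·ln(0.609756) = −0.5·(-0.417736) − 0.25·(-0.494696) = 0.3325.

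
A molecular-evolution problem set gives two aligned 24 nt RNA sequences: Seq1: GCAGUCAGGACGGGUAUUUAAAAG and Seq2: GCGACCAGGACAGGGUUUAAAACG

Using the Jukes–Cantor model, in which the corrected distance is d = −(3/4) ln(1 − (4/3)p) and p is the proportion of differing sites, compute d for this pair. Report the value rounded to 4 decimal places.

Mismatches occur at site 3 (A↔G), site 4 (G↔A), site 5 (U↔C), site 12 (G↔A), site 15 (U↔G), site 16 (A↔U), site 19 (U↔A), site 23 (A↔C).
p = 8/24 = 0.333333.
d = −0.75 · ln(1 − (4/3)·0.333333) = −0.75 · ln(0.555556) = −0.75 · (-0.587786) = 0.4408.

0.4408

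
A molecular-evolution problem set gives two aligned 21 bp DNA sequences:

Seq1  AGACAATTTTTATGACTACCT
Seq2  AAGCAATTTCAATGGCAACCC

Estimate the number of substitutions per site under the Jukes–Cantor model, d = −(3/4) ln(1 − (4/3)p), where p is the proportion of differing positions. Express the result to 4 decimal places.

Mismatches occur at site 2 (G↔A), site 3 (A↔G), site 10 (T↔C), site 11 (T↔A), site 15 (A↔G), site 17 (T↔A), site 21 (T↔C).
p = 7/21 = 0.333333.
d = −0.75 · ln(1 − (4/3)·0.333333) = −0.75 · ln(0.555556) = −0.75 · (-0.587786) = 0.4408.

0.4408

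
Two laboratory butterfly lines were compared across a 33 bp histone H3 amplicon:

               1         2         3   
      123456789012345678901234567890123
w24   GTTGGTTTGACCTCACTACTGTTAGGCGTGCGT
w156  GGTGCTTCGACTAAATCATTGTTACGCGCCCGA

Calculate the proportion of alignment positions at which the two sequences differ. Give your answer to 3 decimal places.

Differing sites — 2:T/G; 5:G/C; 8:T/C; 12:C/T; 13:T/A; 14:C/A; 16:C/T; 17:T/C; 19:C/T; 25:G/C; 29:T/C; 30:G/C; 33:T/A.
There are 13 differences over 33 sites, so p = 13/33 = 0.394.

0.394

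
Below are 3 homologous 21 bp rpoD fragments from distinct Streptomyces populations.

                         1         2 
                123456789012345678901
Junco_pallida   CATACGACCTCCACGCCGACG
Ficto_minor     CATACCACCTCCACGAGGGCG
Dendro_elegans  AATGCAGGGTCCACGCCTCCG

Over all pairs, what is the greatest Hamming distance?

10

Pairwise Hamming distances:
  Junco_pallida vs Ficto_minor: 4
  Junco_pallida vs Dendro_elegans: 8
  Ficto_minor vs Dendro_elegans: 10
The largest is 10, between Ficto_minor and Dendro_elegans.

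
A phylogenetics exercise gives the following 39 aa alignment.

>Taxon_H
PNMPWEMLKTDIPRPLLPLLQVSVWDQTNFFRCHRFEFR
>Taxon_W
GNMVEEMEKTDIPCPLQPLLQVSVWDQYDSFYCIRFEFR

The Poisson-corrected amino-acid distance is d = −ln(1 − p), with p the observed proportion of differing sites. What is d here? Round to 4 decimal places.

0.3314

Mismatches occur at site 1 (P/G), site 4 (P/V), site 5 (W/E), site 8 (L/E), site 14 (R/C), site 17 (L/Q), site 28 (T/Y), site 29 (N/D), site 30 (F/S), site 32 (R/Y), site 34 (H/I).
p = 11/39 = 0.282051.
d = −ln(1 − 0.282051) = −ln(0.717949) = 0.3314.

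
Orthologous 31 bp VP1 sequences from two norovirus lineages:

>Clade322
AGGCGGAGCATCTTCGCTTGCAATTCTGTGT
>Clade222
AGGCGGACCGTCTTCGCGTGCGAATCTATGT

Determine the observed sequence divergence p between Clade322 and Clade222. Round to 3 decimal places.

0.194

Differing sites — 8:G/C; 10:A/G; 18:T/G; 22:A/G; 24:T/A; 28:G/A.
There are 6 differences over 31 sites, so p = 6/31 = 0.194.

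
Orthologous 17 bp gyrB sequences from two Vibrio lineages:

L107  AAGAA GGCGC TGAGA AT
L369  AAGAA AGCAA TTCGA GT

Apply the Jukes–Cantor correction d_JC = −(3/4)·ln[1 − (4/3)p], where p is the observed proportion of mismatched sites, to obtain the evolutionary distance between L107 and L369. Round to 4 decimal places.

0.4770

The sequences differ at positions 6 (G/A), 9 (G/A), 10 (C/A), 12 (G/T), 13 (A/C), 16 (A/G).
p = 6/17 = 0.352941.
d = −0.75 · ln(1 − (4/3)·0.352941) = −0.75 · ln(0.529412) = −0.75 · (-0.635988) = 0.4770.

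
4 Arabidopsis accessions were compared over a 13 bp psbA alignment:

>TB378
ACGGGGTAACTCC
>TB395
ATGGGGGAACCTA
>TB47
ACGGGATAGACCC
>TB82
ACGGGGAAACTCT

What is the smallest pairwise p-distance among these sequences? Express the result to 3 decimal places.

0.154

Pairwise Hamming distances:
  TB378 vs TB395: 5
  TB378 vs TB47: 4
  TB378 vs TB82: 2
  TB395 vs TB47: 7
  TB395 vs TB82: 5
  TB47 vs TB82: 6
The smallest is 2 mismatches, between TB378 and TB82; p = 2/13 = 0.154.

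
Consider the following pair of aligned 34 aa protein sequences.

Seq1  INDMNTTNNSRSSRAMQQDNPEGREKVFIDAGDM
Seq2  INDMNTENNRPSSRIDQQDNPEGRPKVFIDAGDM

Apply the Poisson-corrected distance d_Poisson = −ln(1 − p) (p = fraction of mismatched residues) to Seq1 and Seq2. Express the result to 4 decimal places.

0.1942

The sequences differ at positions 7 (T/E), 10 (S/R), 11 (R/P), 15 (A/I), 16 (M/D), 25 (E/P).
p = 6/34 = 0.176471.
d = −ln(1 − 0.176471) = −ln(0.823529) = 0.1942.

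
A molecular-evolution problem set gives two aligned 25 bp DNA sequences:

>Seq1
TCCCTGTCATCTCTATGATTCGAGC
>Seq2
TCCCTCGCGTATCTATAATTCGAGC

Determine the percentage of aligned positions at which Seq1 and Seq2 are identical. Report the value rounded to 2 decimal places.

The sequences differ at positions 6 (G/C), 7 (T/G), 9 (A/G), 11 (C/A), 17 (G/A).
20 of the 25 sites match, so the percent identity is 20/25 × 100 = 80.00%.

80.00%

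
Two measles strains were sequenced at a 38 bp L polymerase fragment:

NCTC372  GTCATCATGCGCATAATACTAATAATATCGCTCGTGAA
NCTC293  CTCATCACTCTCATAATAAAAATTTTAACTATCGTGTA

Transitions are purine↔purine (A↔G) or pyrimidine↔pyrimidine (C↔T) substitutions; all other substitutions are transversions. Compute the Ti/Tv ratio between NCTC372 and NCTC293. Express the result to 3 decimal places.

The sequences differ at positions 1 (G/C, transversion), 8 (T/C, transition), 9 (G/T, transversion), 11 (G/T, transversion), 19 (C/A, transversion), 20 (T/A, transversion), 24 (A/T, transversion), 25 (A/T, transversion), 28 (T/A, transversion), 30 (G/T, transversion), 31 (C/A, transversion), 37 (A/T, transversion).
Of the 12 differences, 1 transition and 11 transversions, so Ti/Tv = 1/11 = 0.091.

0.091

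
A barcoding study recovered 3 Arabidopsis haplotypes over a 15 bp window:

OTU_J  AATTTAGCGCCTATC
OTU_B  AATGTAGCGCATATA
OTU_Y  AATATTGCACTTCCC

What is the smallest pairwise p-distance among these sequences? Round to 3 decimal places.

Pairwise Hamming distances:
  OTU_J vs OTU_B: 3
  OTU_J vs OTU_Y: 6
  OTU_B vs OTU_Y: 7
The smallest is 3 mismatches, between OTU_J and OTU_B; p = 3/15 = 0.200.

0.200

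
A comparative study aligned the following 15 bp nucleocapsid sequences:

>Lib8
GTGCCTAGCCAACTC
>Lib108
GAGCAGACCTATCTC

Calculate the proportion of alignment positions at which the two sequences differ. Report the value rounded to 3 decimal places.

0.400

Mismatches occur at site 2 (T↔A), site 5 (C↔A), site 6 (T↔G), site 8 (G↔C), site 10 (C↔T), site 12 (A↔T).
There are 6 differences over 15 sites, so p = 6/15 = 0.400.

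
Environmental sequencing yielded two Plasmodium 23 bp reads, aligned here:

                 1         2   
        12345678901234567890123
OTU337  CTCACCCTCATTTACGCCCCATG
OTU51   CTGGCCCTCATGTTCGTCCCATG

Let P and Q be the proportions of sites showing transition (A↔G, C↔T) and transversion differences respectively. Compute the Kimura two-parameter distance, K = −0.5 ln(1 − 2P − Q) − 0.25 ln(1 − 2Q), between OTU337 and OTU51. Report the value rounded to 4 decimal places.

0.2570

Differing sites — 3:C/G (Tv); 4:A/G (Ti); 12:T/G (Tv); 14:A/T (Tv); 17:C/T (Ti).
Of the 5 differences, 2 transitions and 3 transversions over 23 sites: P = 2/23 = 0.086957, Q = 3/23 = 0.130435.
d = −0.5·ln(0.695651) − 0.25·ln(0.739130) = −0.5·(-0.362907) − 0.25·(-0.302281) = 0.2570.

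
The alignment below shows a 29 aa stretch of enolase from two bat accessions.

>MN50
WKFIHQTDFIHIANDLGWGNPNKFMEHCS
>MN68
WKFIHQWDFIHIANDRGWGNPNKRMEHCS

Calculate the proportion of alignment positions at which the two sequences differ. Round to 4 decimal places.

0.1034

Mismatches occur at site 7 (T→W), site 16 (L→R), site 24 (F→R).
There are 3 differences over 29 sites, so p = 3/29 = 0.1034.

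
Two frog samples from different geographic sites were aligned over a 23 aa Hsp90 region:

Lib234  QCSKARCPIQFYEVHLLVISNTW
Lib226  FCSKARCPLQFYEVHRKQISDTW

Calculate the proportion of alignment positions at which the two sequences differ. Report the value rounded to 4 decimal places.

Differing sites — 1:Q/F; 9:I/L; 16:L/R; 17:L/K; 18:V/Q; 21:N/D.
There are 6 differences over 23 sites, so p = 6/23 = 0.2609.

0.2609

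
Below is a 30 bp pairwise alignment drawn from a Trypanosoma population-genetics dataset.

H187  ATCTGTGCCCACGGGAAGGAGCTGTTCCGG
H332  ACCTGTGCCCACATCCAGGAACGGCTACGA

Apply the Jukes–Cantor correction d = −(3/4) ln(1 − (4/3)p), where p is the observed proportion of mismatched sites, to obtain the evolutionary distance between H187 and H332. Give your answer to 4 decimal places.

0.4408

Differing sites — 2:T/C; 13:G/A; 14:G/T; 15:G/C; 16:A/C; 21:G/A; 23:T/G; 25:T/C; 27:C/A; 30:G/A.
p = 10/30 = 0.333333.
d = −0.75 · ln(1 − (4/3)·0.333333) = −0.75 · ln(0.555556) = −0.75 · (-0.587786) = 0.4408.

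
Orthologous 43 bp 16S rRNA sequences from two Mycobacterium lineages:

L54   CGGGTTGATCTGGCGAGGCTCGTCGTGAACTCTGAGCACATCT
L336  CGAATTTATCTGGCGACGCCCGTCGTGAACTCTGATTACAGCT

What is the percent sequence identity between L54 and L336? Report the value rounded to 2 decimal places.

The sequences differ at positions 3 (G/A), 4 (G/A), 7 (G/T), 17 (G/C), 20 (T/C), 36 (G/T), 37 (C/T), 41 (T/G).
35 of the 43 sites match, so the percent identity is 35/43 × 100 = 81.40%.

81.40%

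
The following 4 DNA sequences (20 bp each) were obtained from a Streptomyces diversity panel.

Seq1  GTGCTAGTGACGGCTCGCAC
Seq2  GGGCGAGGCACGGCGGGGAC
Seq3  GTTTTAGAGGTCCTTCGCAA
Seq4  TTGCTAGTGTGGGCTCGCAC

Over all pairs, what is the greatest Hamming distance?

Pairwise Hamming distances:
  Seq1 vs Seq2: 7
  Seq1 vs Seq3: 9
  Seq1 vs Seq4: 3
  Seq2 vs Seq3: 15
  Seq2 vs Seq4: 10
  Seq3 vs Seq4: 10
The largest is 15, between Seq2 and Seq3.

15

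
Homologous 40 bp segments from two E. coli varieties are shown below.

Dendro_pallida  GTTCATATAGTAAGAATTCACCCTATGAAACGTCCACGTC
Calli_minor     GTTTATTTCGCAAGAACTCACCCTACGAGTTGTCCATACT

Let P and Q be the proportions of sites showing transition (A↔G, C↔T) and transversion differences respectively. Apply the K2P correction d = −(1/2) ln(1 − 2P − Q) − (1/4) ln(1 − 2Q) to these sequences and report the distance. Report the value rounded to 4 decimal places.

0.4685

The sequences differ at positions 4 (C/T, transition), 7 (A/T, transversion), 9 (A/C, transversion), 11 (T/C, transition), 17 (T/C, transition), 26 (T/C, transition), 29 (A/G, transition), 30 (A/T, transversion), 31 (C/T, transition), 37 (C/T, transition), 38 (G/A, transition), 39 (T/C, transition), 40 (C/T, transition).
Of the 13 differences, 10 transitions and 3 transversions over 40 sites: P = 10/40 = 0.250000, Q = 3/40 = 0.075000.
d = −0.5·ln(0.425000) − 0.25·ln(0.850000) = −0.5·(-0.855666) − 0.25·(-0.162519) = 0.4685.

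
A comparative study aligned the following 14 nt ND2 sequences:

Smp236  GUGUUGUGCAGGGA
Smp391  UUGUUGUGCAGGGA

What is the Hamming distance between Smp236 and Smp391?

1

Differing sites — 1:G/U.
That gives 1 mismatch out of 14 aligned sites, so the Hamming distance is 1.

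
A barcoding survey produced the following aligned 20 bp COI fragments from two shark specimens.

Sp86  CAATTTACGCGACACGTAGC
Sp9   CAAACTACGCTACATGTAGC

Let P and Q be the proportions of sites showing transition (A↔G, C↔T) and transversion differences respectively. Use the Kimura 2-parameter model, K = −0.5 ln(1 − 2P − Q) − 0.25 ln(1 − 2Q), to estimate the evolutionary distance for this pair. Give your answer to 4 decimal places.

0.2341

Mismatches occur at site 4 (T↔A, transversion), site 5 (T↔C, transition), site 11 (G↔T, transversion), site 15 (C↔T, transition).
Of the 4 differences, 2 transitions and 2 transversions over 20 sites: P = 2/20 = 0.100000, Q = 2/20 = 0.100000.
d = −0.5·ln(0.700000) − 0.25·ln(0.800000) = −0.5·(-0.356675) − 0.25·(-0.223144) = 0.2341.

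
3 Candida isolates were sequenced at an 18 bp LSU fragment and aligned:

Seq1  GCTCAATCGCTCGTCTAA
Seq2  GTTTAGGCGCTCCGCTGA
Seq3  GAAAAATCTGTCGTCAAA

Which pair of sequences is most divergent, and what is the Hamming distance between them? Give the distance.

11

Pairwise Hamming distances:
  Seq1 vs Seq2: 7
  Seq1 vs Seq3: 6
  Seq2 vs Seq3: 11
The largest is 11, between Seq2 and Seq3.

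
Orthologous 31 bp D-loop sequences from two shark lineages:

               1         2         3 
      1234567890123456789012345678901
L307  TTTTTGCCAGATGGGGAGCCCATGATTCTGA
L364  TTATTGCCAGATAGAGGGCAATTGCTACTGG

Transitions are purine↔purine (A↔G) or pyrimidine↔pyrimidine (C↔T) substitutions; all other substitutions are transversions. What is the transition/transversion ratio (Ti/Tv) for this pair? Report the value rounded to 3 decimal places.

0.667

The sequences differ at positions 3 (T/A, transversion), 13 (G/A, transition), 15 (G/A, transition), 17 (A/G, transition), 20 (C/A, transversion), 21 (C/A, transversion), 22 (A/T, transversion), 25 (A/C, transversion), 27 (T/A, transversion), 31 (A/G, transition).
Of the 10 differences, 4 transitions and 6 transversions, so Ti/Tv = 4/6 = 0.667.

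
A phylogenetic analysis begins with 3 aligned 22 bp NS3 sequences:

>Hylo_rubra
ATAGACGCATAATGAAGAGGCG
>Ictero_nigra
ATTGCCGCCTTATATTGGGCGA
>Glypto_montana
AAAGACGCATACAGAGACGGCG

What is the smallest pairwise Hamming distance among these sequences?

6

Pairwise Hamming distances:
  Hylo_rubra vs Ictero_nigra: 11
  Hylo_rubra vs Glypto_montana: 6
  Ictero_nigra vs Glypto_montana: 15
The smallest is 6, between Hylo_rubra and Glypto_montana.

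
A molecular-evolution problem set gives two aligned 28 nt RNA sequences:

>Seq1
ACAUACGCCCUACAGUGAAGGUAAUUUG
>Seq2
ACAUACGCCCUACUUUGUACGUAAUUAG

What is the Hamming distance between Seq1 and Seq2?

The sequences differ at positions 14 (A/U), 15 (G/U), 18 (A/U), 20 (G/C), 27 (U/A).
That gives 5 mismatches out of 28 aligned sites, so the Hamming distance is 5.

5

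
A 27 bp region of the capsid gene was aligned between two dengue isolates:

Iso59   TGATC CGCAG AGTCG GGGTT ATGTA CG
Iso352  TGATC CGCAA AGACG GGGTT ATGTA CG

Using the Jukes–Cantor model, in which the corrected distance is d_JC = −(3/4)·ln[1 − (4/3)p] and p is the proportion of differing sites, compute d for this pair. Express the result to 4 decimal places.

0.0780

Mismatches occur at site 10 (G/A), site 13 (T/A).
p = 2/27 = 0.074074.
d = −0.75 · ln(1 − (4/3)·0.074074) = −0.75 · ln(0.901235) = −0.75 · (-0.103989) = 0.0780.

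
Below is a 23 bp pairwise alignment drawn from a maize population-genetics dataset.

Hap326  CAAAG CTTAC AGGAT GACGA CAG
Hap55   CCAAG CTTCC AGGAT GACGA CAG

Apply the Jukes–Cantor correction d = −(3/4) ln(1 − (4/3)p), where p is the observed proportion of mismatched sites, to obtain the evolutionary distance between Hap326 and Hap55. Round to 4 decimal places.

0.0924

The sequences differ at positions 2 (A/C), 9 (A/C).
p = 2/23 = 0.086957.
d = −0.75 · ln(1 − (4/3)·0.086957) = −0.75 · ln(0.884057) = −0.75 · (-0.123234) = 0.0924.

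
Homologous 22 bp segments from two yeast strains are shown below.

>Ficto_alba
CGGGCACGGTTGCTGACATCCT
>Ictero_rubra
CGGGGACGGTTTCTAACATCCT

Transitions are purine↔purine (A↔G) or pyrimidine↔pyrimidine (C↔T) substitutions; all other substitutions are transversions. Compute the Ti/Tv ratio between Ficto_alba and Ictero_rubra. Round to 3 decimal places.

The sequences differ at positions 5 (C/G, transversion), 12 (G/T, transversion), 15 (G/A, transition).
Of the 3 differences, 1 transition and 2 transversions, so Ti/Tv = 1/2 = 0.500.

0.500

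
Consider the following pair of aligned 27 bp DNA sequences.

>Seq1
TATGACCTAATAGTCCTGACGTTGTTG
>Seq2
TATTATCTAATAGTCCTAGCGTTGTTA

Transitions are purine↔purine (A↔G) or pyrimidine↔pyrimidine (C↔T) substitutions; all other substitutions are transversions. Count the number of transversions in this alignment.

Mismatches occur at site 4 (G↔T, transversion), site 6 (C↔T, transition), site 18 (G↔A, transition), site 19 (A↔G, transition), site 27 (G↔A, transition).
Of the 5 differences, 4 transitions and 1 transversion, so the answer is 1.

1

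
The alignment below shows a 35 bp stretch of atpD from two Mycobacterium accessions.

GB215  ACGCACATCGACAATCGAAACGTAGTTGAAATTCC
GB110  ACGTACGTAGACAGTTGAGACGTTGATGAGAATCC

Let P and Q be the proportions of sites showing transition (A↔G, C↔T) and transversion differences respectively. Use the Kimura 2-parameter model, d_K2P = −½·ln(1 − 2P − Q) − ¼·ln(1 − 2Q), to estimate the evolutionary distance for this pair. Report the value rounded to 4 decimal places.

The sequences differ at positions 4 (C/T, transition), 7 (A/G, transition), 9 (C/A, transversion), 14 (A/G, transition), 16 (C/T, transition), 19 (A/G, transition), 24 (A/T, transversion), 26 (T/A, transversion), 30 (A/G, transition), 32 (T/A, transversion).
Of the 10 differences, 6 transitions and 4 transversions over 35 sites: P = 6/35 = 0.171429, Q = 4/35 = 0.114286.
d = −0.5·ln(0.542856) − 0.25·ln(0.771428) = −0.5·(-0.610911) − 0.25·(-0.259512) = 0.3703.

0.3703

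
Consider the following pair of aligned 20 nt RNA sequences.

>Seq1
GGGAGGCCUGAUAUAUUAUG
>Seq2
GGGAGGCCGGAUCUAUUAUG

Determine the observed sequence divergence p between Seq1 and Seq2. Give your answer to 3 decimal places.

Mismatches occur at site 9 (U→G), site 13 (A→C).
There are 2 differences over 20 sites, so p = 2/20 = 0.100.

0.100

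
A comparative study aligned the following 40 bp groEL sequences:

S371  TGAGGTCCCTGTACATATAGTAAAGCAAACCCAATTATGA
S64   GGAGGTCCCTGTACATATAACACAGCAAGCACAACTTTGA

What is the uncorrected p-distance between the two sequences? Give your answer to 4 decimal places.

0.2000

The sequences differ at positions 1 (T/G), 20 (G/A), 21 (T/C), 23 (A/C), 29 (A/G), 31 (C/A), 35 (T/C), 37 (A/T).
There are 8 differences over 40 sites, so p = 8/40 = 0.2000.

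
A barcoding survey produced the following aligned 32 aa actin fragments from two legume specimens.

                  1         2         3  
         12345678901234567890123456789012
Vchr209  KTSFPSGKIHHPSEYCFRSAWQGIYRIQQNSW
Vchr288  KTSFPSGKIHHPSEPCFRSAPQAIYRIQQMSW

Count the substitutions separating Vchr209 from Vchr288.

Differing sites — 15:Y/P; 21:W/P; 23:G/A; 30:N/M.
That gives 4 mismatches out of 32 aligned sites, so the Hamming distance is 4.

4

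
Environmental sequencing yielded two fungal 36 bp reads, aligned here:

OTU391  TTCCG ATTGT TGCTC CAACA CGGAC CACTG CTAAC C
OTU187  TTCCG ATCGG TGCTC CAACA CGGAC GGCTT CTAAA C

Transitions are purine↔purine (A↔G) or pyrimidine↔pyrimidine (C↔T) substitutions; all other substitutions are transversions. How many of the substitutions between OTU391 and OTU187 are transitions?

2

The sequences differ at positions 8 (T/C, transition), 10 (T/G, transversion), 26 (C/G, transversion), 27 (A/G, transition), 30 (G/T, transversion), 35 (C/A, transversion).
Of the 6 differences, 2 transitions and 4 transversions, so the answer is 2.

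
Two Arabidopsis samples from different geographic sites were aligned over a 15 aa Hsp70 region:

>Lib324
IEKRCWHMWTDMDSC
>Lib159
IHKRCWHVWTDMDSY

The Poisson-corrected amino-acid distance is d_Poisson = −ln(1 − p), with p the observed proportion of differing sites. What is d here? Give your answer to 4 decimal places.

The sequences differ at positions 2 (E/H), 8 (M/V), 15 (C/Y).
p = 3/15 = 0.200000.
d = −ln(1 − 0.200000) = −ln(0.800000) = 0.2231.

0.2231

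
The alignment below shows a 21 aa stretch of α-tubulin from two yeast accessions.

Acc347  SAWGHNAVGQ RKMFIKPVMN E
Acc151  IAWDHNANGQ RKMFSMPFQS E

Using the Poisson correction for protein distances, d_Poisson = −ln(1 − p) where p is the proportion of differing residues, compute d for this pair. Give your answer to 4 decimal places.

Differing sites — 1:S/I; 4:G/D; 8:V/N; 15:I/S; 16:K/M; 18:V/F; 19:M/Q; 20:N/S.
p = 8/21 = 0.380952.
d = −ln(1 − 0.380952) = −ln(0.619048) = 0.4796.

0.4796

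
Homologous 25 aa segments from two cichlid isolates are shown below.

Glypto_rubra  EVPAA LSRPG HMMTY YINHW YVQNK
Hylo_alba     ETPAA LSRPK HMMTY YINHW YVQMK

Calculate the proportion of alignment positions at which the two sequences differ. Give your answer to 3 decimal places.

Mismatches occur at site 2 (V→T), site 10 (G→K), site 24 (N→M).
There are 3 differences over 25 sites, so p = 3/25 = 0.120.

0.120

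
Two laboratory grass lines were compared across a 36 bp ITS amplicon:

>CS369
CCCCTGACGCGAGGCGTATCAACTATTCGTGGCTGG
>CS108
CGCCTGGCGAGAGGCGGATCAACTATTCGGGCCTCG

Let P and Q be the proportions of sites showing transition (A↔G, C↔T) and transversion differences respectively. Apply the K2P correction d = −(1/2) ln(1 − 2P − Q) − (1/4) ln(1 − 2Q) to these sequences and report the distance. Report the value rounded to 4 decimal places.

0.2270

The sequences differ at positions 2 (C/G, transversion), 7 (A/G, transition), 10 (C/A, transversion), 17 (T/G, transversion), 30 (T/G, transversion), 32 (G/C, transversion), 35 (G/C, transversion).
Of the 7 differences, 1 transition and 6 transversions over 36 sites: P = 1/36 = 0.027778, Q = 6/36 = 0.166667.
d = −0.5·ln(0.777777) − 0.25·ln(0.666666) = −0.5·(-0.251315) − 0.25·(-0.405466) = 0.2270.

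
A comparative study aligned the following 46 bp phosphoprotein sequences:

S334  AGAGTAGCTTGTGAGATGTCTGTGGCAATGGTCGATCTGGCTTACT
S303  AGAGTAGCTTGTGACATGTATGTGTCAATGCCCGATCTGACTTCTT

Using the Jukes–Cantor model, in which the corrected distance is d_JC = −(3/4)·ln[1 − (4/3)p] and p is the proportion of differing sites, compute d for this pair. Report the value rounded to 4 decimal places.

The sequences differ at positions 15 (G/C), 20 (C/A), 25 (G/T), 31 (G/C), 32 (T/C), 40 (G/A), 44 (A/C), 45 (C/T).
p = 8/46 = 0.173913.
d = −0.75 · ln(1 − (4/3)·0.173913) = −0.75 · ln(0.768116) = −0.75 · (-0.263815) = 0.1979.

0.1979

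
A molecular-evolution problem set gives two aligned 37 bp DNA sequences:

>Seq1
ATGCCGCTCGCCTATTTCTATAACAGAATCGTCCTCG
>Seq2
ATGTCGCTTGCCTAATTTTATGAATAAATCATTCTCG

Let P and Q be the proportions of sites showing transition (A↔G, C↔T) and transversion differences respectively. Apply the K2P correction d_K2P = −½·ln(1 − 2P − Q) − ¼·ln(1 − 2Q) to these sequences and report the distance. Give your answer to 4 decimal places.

The sequences differ at positions 4 (C/T, transition), 9 (C/T, transition), 15 (T/A, transversion), 18 (C/T, transition), 22 (A/G, transition), 24 (C/A, transversion), 25 (A/T, transversion), 26 (G/A, transition), 31 (G/A, transition), 33 (C/T, transition).
Of the 10 differences, 7 transitions and 3 transversions over 37 sites: P = 7/37 = 0.189189, Q = 3/37 = 0.081081.
d = −0.5·ln(0.540541) − 0.25·ln(0.837838) = −0.5·(-0.615185) − 0.25·(-0.176931) = 0.3518.

0.3518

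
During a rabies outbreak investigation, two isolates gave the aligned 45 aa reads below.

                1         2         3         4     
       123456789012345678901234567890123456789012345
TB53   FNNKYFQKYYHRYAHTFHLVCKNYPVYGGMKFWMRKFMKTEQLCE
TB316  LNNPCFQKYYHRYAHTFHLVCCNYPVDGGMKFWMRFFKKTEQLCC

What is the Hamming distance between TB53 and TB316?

8

Mismatches occur at site 1 (F/L), site 4 (K/P), site 5 (Y/C), site 22 (K/C), site 27 (Y/D), site 36 (K/F), site 38 (M/K), site 45 (E/C).
That gives 8 mismatches out of 45 aligned sites, so the Hamming distance is 8.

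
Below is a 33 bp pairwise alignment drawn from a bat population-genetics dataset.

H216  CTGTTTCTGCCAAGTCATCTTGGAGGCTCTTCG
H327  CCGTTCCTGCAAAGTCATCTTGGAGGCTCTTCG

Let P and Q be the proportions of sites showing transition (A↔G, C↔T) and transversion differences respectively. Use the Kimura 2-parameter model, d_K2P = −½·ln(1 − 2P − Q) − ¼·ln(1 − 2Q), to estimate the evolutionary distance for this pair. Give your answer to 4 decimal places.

0.0978

The sequences differ at positions 2 (T/C, transition), 6 (T/C, transition), 11 (C/A, transversion).
Of the 3 differences, 2 transitions and 1 transversion over 33 sites: P = 2/33 = 0.060606, Q = 1/33 = 0.030303.
d = −0.5·ln(0.848485) − 0.25·ln(0.939394) = −0.5·(-0.164303) − 0.25·(-0.062520) = 0.0978.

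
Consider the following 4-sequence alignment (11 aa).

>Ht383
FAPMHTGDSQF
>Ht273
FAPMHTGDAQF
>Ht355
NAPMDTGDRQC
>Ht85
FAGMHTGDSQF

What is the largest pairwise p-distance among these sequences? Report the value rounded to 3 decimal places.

Pairwise Hamming distances:
  Ht383 vs Ht273: 1
  Ht383 vs Ht355: 4
  Ht383 vs Ht85: 1
  Ht273 vs Ht355: 4
  Ht273 vs Ht85: 2
  Ht355 vs Ht85: 5
The largest is 5 mismatches, between Ht355 and Ht85; p = 5/11 = 0.455.

0.455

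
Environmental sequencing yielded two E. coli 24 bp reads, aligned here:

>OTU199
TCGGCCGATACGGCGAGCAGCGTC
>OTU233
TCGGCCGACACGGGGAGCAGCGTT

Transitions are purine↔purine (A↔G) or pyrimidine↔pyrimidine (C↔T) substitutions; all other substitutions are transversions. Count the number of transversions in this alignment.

Mismatches occur at site 9 (T→C, transition), site 14 (C→G, transversion), site 24 (C→T, transition).
Of the 3 differences, 2 transitions and 1 transversion, so the answer is 1.

1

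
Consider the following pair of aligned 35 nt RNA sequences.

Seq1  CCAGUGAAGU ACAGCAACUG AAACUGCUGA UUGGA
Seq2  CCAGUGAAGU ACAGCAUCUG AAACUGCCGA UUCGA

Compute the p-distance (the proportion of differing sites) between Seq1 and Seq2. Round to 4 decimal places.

0.0857

Differing sites — 17:A/U; 28:U/C; 33:G/C.
There are 3 differences over 35 sites, so p = 3/35 = 0.0857.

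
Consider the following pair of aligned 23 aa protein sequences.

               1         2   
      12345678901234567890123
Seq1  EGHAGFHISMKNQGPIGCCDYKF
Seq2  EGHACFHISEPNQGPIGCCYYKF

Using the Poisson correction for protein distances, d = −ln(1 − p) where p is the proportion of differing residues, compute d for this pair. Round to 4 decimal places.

Differing sites — 5:G/C; 10:M/E; 11:K/P; 20:D/Y.
p = 4/23 = 0.173913.
d = −ln(1 − 0.173913) = −ln(0.826087) = 0.1911.

0.1911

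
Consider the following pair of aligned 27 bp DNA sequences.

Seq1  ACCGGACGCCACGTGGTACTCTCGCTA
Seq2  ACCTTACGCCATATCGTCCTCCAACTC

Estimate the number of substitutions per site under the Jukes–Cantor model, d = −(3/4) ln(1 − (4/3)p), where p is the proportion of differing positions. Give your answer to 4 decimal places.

Mismatches occur at site 4 (G/T), site 5 (G/T), site 12 (C/T), site 13 (G/A), site 15 (G/C), site 18 (A/C), site 22 (T/C), site 23 (C/A), site 24 (G/A), site 27 (A/C).
p = 10/27 = 0.370370.
d = −0.75 · ln(1 − (4/3)·0.370370) = −0.75 · ln(0.506173) = −0.75 · (-0.680877) = 0.5107.

0.5107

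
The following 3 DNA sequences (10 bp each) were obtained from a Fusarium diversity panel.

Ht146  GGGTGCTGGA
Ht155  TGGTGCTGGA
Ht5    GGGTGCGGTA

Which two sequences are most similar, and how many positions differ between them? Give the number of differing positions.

1

Pairwise Hamming distances:
  Ht146 vs Ht155: 1
  Ht146 vs Ht5: 2
  Ht155 vs Ht5: 3
The smallest is 1, between Ht146 and Ht155.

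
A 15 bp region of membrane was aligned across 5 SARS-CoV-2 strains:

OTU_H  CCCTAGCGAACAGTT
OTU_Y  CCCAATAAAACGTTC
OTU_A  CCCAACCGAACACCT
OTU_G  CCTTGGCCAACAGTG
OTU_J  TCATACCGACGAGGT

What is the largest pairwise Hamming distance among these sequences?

Pairwise Hamming distances:
  OTU_H vs OTU_Y: 7
  OTU_H vs OTU_A: 4
  OTU_H vs OTU_G: 4
  OTU_H vs OTU_J: 6
  OTU_Y vs OTU_A: 7
  OTU_Y vs OTU_G: 9
  OTU_Y vs OTU_J: 12
  OTU_A vs OTU_G: 8
  OTU_A vs OTU_J: 7
  OTU_G vs OTU_J: 9
The largest is 12, between OTU_Y and OTU_J.

12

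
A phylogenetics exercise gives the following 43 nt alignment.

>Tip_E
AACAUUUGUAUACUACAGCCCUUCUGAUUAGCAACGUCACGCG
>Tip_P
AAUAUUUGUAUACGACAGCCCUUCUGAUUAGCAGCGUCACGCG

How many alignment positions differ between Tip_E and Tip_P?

3

The sequences differ at positions 3 (C/U), 14 (U/G), 34 (A/G).
That gives 3 mismatches out of 43 aligned sites, so the Hamming distance is 3.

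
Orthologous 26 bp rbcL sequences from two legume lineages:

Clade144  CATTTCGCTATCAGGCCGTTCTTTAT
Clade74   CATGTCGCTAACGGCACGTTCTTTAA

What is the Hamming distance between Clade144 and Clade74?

Mismatches occur at site 4 (T/G), site 11 (T/A), site 13 (A/G), site 15 (G/C), site 16 (C/A), site 26 (T/A).
That gives 6 mismatches out of 26 aligned sites, so the Hamming distance is 6.

6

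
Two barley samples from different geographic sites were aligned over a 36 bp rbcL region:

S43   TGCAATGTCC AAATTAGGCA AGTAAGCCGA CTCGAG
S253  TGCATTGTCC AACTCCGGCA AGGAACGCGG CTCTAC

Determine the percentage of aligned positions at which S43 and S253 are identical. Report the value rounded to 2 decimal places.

Differing sites — 5:A/T; 13:A/C; 15:T/C; 16:A/C; 23:T/G; 26:G/C; 27:C/G; 30:A/G; 34:G/T; 36:G/C.
26 of the 36 sites match, so the percent identity is 26/36 × 100 = 72.22%.

72.22%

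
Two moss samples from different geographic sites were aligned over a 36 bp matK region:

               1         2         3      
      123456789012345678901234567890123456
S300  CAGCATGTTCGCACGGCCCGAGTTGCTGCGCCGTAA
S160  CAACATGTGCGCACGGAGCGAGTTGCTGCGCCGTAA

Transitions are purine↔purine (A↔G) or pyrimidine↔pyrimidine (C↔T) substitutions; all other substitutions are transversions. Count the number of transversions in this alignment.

Mismatches occur at site 3 (G→A, transition), site 9 (T→G, transversion), site 17 (C→A, transversion), site 18 (C→G, transversion).
Of the 4 differences, 1 transition and 3 transversions, so the answer is 3.

3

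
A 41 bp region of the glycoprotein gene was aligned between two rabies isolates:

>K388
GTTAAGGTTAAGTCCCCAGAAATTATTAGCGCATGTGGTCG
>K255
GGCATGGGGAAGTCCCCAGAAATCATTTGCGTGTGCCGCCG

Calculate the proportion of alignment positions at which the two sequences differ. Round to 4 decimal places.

0.2927

Mismatches occur at site 2 (T→G), site 3 (T→C), site 5 (A→T), site 8 (T→G), site 9 (T→G), site 24 (T→C), site 28 (A→T), site 32 (C→T), site 33 (A→G), site 36 (T→C), site 37 (G→C), site 39 (T→C).
There are 12 differences over 41 sites, so p = 12/41 = 0.2927.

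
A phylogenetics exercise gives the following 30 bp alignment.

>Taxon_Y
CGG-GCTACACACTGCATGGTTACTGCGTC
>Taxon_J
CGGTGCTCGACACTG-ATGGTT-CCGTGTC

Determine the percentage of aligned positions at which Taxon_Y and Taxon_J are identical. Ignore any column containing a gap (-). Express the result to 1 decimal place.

85.2%

Excluding the 3 gap columns leaves 27 comparable sites.
Mismatches occur at site 8 (A/C), site 9 (C/G), site 25 (T/C), site 27 (C/T).
23 of the 27 comparable sites match, so the percent identity is 23/27 × 100 = 85.2%.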